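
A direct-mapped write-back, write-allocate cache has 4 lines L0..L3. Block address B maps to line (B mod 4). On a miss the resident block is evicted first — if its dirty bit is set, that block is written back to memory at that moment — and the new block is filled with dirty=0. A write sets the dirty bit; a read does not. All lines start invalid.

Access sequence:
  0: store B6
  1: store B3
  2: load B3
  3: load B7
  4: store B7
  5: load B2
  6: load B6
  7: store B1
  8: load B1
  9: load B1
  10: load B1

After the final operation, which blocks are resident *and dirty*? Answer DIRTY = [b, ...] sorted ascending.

  0 | W B6 → L2 miss [D]
  1 | W B3 → L3 miss [D]
  2 | R B3 → L3 hit [D]
  3 | R B7 → L3 miss wb→B3 [-]
  4 | W B7 → L3 hit [D]
  5 | R B2 → L2 miss wb→B6 [-]
  6 | R B6 → L2 miss [-]
  7 | W B1 → L1 miss [D]
  8 | R B1 → L1 hit [D]
  9 | R B1 → L1 hit [D]
  10 | R B1 → L1 hit [D]

DIRTY = [1, 7]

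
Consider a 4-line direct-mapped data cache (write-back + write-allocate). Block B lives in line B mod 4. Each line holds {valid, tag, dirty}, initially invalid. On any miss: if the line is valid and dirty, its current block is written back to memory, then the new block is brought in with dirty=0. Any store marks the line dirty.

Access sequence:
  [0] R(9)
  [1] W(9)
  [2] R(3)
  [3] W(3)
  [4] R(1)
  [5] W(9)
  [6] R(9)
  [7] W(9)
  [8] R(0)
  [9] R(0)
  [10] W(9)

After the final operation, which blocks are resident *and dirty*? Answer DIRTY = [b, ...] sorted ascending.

DIRTY = [3, 9]

  0 | R B9 → L1 miss [-]
  1 | W B9 → L1 hit [D]
  2 | R B3 → L3 miss [-]
  3 | W B3 → L3 hit [D]
  4 | R B1 → L1 miss wb→B9 [-]
  5 | W B9 → L1 miss [D]
  6 | R B9 → L1 hit [D]
  7 | W B9 → L1 hit [D]
  8 | R B0 → L0 miss [-]
  9 | R B0 → L0 hit [-]
  10 | W B9 → L1 hit [D]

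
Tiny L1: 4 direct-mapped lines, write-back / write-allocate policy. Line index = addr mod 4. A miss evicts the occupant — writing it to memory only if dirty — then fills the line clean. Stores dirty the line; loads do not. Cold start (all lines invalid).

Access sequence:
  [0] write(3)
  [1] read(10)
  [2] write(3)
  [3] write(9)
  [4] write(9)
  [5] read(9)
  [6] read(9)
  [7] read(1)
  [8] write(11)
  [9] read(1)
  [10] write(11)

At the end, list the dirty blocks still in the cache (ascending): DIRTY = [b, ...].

DIRTY = [11]

  0 | W B3 → L3 miss [D]
  1 | R B10 → L2 miss [-]
  2 | W B3 → L3 hit [D]
  3 | W B9 → L1 miss [D]
  4 | W B9 → L1 hit [D]
  5 | R B9 → L1 hit [D]
  6 | R B9 → L1 hit [D]
  7 | R B1 → L1 miss wb→B9 [-]
  8 | W B11 → L3 miss wb→B3 [D]
  9 | R B1 → L1 hit [-]
  10 | W B11 → L3 hit [D]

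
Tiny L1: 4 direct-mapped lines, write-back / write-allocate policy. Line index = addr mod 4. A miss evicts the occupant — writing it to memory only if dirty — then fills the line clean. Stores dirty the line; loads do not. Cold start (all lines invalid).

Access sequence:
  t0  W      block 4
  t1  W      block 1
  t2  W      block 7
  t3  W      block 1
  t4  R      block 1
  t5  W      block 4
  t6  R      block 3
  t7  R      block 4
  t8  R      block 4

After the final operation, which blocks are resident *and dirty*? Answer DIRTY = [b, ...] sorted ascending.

DIRTY = [1, 4]

  0 | W B4 → L0 miss [D]
  1 | W B1 → L1 miss [D]
  2 | W B7 → L3 miss [D]
  3 | W B1 → L1 hit [D]
  4 | R B1 → L1 hit [D]
  5 | W B4 → L0 hit [D]
  6 | R B3 → L3 miss wb→B7 [-]
  7 | R B4 → L0 hit [D]
  8 | R B4 → L0 hit [D]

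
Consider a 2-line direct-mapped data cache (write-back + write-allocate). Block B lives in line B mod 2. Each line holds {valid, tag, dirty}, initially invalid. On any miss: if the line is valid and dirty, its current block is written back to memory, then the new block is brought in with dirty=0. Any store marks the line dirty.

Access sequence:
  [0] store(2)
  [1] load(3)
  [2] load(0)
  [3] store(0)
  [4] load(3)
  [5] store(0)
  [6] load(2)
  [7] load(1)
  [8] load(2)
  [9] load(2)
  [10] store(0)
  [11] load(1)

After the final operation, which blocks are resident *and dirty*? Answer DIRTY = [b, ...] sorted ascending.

DIRTY = [0]

0: W B2 → L0 miss [D]
1: R B3 → L1 miss [-]
2: R B0 → L0 miss wb→B2 [-]
3: W B0 → L0 hit [D]
4: R B3 → L1 hit [-]
5: W B0 → L0 hit [D]
6: R B2 → L0 miss wb→B0 [-]
7: R B1 → L1 miss [-]
8: R B2 → L0 hit [-]
9: R B2 → L0 hit [-]
10: W B0 → L0 miss [D]
11: R B1 → L1 hit [-]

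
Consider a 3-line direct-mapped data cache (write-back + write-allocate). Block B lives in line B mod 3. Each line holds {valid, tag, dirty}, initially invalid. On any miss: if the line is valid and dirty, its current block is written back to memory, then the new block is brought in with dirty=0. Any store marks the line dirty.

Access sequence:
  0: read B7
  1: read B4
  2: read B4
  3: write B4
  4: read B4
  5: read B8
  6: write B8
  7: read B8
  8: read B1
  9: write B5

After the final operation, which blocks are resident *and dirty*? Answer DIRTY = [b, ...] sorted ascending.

DIRTY = [5]

  0 | R B7 → L1 miss [-]
  1 | R B4 → L1 miss [-]
  2 | R B4 → L1 hit [-]
  3 | W B4 → L1 hit [D]
  4 | R B4 → L1 hit [D]
  5 | R B8 → L2 miss [-]
  6 | W B8 → L2 hit [D]
  7 | R B8 → L2 hit [D]
  8 | R B1 → L1 miss wb→B4 [-]
  9 | W B5 → L2 miss wb→B8 [D]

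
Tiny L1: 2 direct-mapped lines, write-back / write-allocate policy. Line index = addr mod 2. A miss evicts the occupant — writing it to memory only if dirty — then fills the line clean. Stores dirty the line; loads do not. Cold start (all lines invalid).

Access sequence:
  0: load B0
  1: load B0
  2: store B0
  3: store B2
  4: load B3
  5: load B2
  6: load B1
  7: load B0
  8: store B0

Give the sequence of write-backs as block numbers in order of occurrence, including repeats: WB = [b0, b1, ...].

0: R B0 -> L0 miss  d=-]
1: R B0 -> L0 hit  d=-]
2: W B0 -> L0 hit  d=D]
3: W B2 -> L0 miss wb->B0  d=D]
4: R B3 -> L1 miss  d=-]
5: R B2 -> L0 hit  d=D]
6: R B1 -> L1 miss  d=-]
7: R B0 -> L0 miss wb->B2  d=-]
8: W B0 -> L0 hit  d=D]

WB = [0, 2]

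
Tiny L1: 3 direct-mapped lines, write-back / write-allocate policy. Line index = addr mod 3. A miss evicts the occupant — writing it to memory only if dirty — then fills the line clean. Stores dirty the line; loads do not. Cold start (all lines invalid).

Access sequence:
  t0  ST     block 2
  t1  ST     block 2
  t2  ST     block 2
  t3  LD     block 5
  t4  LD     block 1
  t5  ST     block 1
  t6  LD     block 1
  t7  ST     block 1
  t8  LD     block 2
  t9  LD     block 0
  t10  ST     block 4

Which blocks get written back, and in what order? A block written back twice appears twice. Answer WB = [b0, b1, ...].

WB = [2, 1]

  0 | W B2 → L2 miss [D]
  1 | W B2 → L2 hit [D]
  2 | W B2 → L2 hit [D]
  3 | R B5 → L2 miss wb→B2 [-]
  4 | R B1 → L1 miss [-]
  5 | W B1 → L1 hit [D]
  6 | R B1 → L1 hit [D]
  7 | W B1 → L1 hit [D]
  8 | R B2 → L2 miss [-]
  9 | R B0 → L0 miss [-]
  10 | W B4 → L1 miss wb→B1 [D]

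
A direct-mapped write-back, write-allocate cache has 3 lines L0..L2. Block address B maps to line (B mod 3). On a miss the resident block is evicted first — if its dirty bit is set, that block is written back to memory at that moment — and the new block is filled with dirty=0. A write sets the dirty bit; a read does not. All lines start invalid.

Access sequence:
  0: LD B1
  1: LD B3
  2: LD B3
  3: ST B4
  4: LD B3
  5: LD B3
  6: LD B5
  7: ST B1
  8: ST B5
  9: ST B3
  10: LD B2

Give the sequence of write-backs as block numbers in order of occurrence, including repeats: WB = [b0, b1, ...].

WB = [4, 5]

0: R B1 -> L1 miss  d=-]
1: R B3 -> L0 miss  d=-]
2: R B3 -> L0 hit  d=-]
3: W B4 -> L1 miss  d=D]
4: R B3 -> L0 hit  d=-]
5: R B3 -> L0 hit  d=-]
6: R B5 -> L2 miss  d=-]
7: W B1 -> L1 miss wb->B4  d=D]
8: W B5 -> L2 hit  d=D]
9: W B3 -> L0 hit  d=D]
10: R B2 -> L2 miss wb->B5  d=-]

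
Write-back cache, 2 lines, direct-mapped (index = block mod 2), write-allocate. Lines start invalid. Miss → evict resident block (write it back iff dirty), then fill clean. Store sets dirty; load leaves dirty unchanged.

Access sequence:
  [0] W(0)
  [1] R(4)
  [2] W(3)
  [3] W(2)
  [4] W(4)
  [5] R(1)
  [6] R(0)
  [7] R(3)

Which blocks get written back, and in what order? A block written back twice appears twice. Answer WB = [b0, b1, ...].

0: W B0 → L0 miss [D]
1: R B4 → L0 miss wb→B0 [-]
2: W B3 → L1 miss [D]
3: W B2 → L0 miss [D]
4: W B4 → L0 miss wb→B2 [D]
5: R B1 → L1 miss wb→B3 [-]
6: R B0 → L0 miss wb→B4 [-]
7: R B3 → L1 miss [-]

WB = [0, 2, 3, 4]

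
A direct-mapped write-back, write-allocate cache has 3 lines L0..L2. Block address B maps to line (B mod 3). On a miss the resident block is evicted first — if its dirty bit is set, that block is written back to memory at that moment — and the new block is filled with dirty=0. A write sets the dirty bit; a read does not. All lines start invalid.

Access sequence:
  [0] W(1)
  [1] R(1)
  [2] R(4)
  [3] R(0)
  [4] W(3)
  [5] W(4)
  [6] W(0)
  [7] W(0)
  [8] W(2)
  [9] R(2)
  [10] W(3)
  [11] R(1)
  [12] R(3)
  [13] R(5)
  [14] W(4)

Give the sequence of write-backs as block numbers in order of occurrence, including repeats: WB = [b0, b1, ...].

  0 | W B1 → L1 miss [D]
  1 | R B1 → L1 hit [D]
  2 | R B4 → L1 miss wb→B1 [-]
  3 | R B0 → L0 miss [-]
  4 | W B3 → L0 miss [D]
  5 | W B4 → L1 hit [D]
  6 | W B0 → L0 miss wb→B3 [D]
  7 | W B0 → L0 hit [D]
  8 | W B2 → L2 miss [D]
  9 | R B2 → L2 hit [D]
  10 | W B3 → L0 miss wb→B0 [D]
  11 | R B1 → L1 miss wb→B4 [-]
  12 | R B3 → L0 hit [D]
  13 | R B5 → L2 miss wb→B2 [-]
  14 | W B4 → L1 miss [D]

WB = [1, 3, 0, 4, 2]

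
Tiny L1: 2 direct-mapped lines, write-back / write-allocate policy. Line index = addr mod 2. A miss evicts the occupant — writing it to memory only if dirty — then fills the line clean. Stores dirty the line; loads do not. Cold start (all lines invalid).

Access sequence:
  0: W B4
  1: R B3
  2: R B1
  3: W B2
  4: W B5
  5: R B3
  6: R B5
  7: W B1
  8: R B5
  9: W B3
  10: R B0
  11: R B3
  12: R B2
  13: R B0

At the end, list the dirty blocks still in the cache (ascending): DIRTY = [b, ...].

DIRTY = [3]

  0 | W B4 → L0 miss [D]
  1 | R B3 → L1 miss [-]
  2 | R B1 → L1 miss [-]
  3 | W B2 → L0 miss wb→B4 [D]
  4 | W B5 → L1 miss [D]
  5 | R B3 → L1 miss wb→B5 [-]
  6 | R B5 → L1 miss [-]
  7 | W B1 → L1 miss [D]
  8 | R B5 → L1 miss wb→B1 [-]
  9 | W B3 → L1 miss [D]
  10 | R B0 → L0 miss wb→B2 [-]
  11 | R B3 → L1 hit [D]
  12 | R B2 → L0 miss [-]
  13 | R B0 → L0 miss [-]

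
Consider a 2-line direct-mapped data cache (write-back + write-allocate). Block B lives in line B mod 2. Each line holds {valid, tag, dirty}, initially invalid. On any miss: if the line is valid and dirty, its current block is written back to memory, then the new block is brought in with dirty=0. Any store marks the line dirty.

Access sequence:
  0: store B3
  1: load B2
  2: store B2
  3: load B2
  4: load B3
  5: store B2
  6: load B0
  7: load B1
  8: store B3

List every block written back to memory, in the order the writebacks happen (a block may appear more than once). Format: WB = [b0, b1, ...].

0: W B3 -> L1 miss  d=D]
1: R B2 -> L0 miss  d=-]
2: W B2 -> L0 hit  d=D]
3: R B2 -> L0 hit  d=D]
4: R B3 -> L1 hit  d=D]
5: W B2 -> L0 hit  d=D]
6: R B0 -> L0 miss wb->B2  d=-]
7: R B1 -> L1 miss wb->B3  d=-]
8: W B3 -> L1 miss  d=D]

WB = [2, 3]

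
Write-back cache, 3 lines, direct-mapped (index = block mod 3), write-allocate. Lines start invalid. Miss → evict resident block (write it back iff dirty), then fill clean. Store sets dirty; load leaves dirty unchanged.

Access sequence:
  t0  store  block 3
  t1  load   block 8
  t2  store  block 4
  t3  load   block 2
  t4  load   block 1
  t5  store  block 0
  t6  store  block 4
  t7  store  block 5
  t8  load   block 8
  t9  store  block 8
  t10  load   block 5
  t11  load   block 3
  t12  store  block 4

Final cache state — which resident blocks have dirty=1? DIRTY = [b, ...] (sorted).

0: W B3 → L0 miss [D]
1: R B8 → L2 miss [-]
2: W B4 → L1 miss [D]
3: R B2 → L2 miss [-]
4: R B1 → L1 miss wb→B4 [-]
5: W B0 → L0 miss wb→B3 [D]
6: W B4 → L1 miss [D]
7: W B5 → L2 miss [D]
8: R B8 → L2 miss wb→B5 [-]
9: W B8 → L2 hit [D]
10: R B5 → L2 miss wb→B8 [-]
11: R B3 → L0 miss wb→B0 [-]
12: W B4 → L1 hit [D]

DIRTY = [4]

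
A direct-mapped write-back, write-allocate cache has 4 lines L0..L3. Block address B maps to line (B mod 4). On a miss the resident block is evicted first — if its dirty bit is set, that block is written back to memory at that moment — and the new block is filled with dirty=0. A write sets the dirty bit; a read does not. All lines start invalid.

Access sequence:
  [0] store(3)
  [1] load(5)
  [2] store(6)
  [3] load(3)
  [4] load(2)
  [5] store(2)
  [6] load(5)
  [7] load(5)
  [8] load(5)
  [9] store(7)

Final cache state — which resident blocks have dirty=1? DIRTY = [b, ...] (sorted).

DIRTY = [2, 7]

  0 | W B3 → L3 miss [D]
  1 | R B5 → L1 miss [-]
  2 | W B6 → L2 miss [D]
  3 | R B3 → L3 hit [D]
  4 | R B2 → L2 miss wb→B6 [-]
  5 | W B2 → L2 hit [D]
  6 | R B5 → L1 hit [-]
  7 | R B5 → L1 hit [-]
  8 | R B5 → L1 hit [-]
  9 | W B7 → L3 miss wb→B3 [D]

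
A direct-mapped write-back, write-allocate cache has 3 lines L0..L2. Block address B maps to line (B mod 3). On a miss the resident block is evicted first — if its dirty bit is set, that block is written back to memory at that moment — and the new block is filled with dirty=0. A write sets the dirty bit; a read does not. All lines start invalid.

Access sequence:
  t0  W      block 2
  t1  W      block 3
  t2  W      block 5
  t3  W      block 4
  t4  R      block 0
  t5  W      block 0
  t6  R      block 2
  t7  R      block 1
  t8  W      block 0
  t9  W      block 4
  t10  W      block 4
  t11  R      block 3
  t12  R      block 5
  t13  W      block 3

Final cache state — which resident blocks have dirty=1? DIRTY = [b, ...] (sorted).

0: W B2 → L2 miss [D]
1: W B3 → L0 miss [D]
2: W B5 → L2 miss wb→B2 [D]
3: W B4 → L1 miss [D]
4: R B0 → L0 miss wb→B3 [-]
5: W B0 → L0 hit [D]
6: R B2 → L2 miss wb→B5 [-]
7: R B1 → L1 miss wb→B4 [-]
8: W B0 → L0 hit [D]
9: W B4 → L1 miss [D]
10: W B4 → L1 hit [D]
11: R B3 → L0 miss wb→B0 [-]
12: R B5 → L2 miss [-]
13: W B3 → L0 hit [D]

DIRTY = [3, 4]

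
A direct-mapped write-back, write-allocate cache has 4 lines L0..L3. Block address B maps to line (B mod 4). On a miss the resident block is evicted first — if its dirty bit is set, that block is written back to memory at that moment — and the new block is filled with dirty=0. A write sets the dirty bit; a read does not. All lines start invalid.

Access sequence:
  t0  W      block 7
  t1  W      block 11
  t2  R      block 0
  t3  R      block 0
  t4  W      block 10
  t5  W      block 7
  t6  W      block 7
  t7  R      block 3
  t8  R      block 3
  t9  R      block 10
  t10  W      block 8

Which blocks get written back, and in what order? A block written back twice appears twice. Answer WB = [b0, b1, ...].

0: W B7 → L3 miss [D]
1: W B11 → L3 miss wb→B7 [D]
2: R B0 → L0 miss [-]
3: R B0 → L0 hit [-]
4: W B10 → L2 miss [D]
5: W B7 → L3 miss wb→B11 [D]
6: W B7 → L3 hit [D]
7: R B3 → L3 miss wb→B7 [-]
8: R B3 → L3 hit [-]
9: R B10 → L2 hit [D]
10: W B8 → L0 miss [D]

WB = [7, 11, 7]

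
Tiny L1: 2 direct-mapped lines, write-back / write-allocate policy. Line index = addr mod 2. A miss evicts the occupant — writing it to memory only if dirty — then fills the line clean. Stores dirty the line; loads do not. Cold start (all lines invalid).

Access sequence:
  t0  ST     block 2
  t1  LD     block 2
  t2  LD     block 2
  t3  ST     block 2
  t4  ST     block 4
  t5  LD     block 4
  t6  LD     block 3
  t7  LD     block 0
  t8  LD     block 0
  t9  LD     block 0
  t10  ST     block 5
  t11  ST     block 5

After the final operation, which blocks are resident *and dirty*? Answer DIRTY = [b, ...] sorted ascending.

  0 | W B2 → L0 miss [D]
  1 | R B2 → L0 hit [D]
  2 | R B2 → L0 hit [D]
  3 | W B2 → L0 hit [D]
  4 | W B4 → L0 miss wb→B2 [D]
  5 | R B4 → L0 hit [D]
  6 | R B3 → L1 miss [-]
  7 | R B0 → L0 miss wb→B4 [-]
  8 | R B0 → L0 hit [-]
  9 | R B0 → L0 hit [-]
  10 | W B5 → L1 miss [D]
  11 | W B5 → L1 hit [D]

DIRTY = [5]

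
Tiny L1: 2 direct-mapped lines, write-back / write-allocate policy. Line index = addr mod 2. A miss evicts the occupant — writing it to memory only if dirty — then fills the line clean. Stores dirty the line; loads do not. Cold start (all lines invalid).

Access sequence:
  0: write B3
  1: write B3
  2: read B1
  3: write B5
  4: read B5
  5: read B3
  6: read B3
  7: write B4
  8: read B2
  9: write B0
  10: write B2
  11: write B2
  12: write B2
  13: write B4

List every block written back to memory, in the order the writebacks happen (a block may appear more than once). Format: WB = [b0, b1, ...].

WB = [3, 5, 4, 0, 2]

0: W B3 -> L1 miss  d=D]
1: W B3 -> L1 hit  d=D]
2: R B1 -> L1 miss wb->B3  d=-]
3: W B5 -> L1 miss  d=D]
4: R B5 -> L1 hit  d=D]
5: R B3 -> L1 miss wb->B5  d=-]
6: R B3 -> L1 hit  d=-]
7: W B4 -> L0 miss  d=D]
8: R B2 -> L0 miss wb->B4  d=-]
9: W B0 -> L0 miss  d=D]
10: W B2 -> L0 miss wb->B0  d=D]
11: W B2 -> L0 hit  d=D]
12: W B2 -> L0 hit  d=D]
13: W B4 -> L0 miss wb->B2  d=D]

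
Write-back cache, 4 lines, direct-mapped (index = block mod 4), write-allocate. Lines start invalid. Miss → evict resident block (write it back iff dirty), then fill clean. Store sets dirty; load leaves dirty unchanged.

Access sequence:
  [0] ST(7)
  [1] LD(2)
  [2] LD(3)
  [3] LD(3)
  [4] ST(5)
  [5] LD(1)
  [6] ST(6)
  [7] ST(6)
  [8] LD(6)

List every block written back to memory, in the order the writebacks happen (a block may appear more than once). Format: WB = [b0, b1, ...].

WB = [7, 5]

0: W B7 → L3 miss [D]
1: R B2 → L2 miss [-]
2: R B3 → L3 miss wb→B7 [-]
3: R B3 → L3 hit [-]
4: W B5 → L1 miss [D]
5: R B1 → L1 miss wb→B5 [-]
6: W B6 → L2 miss [D]
7: W B6 → L2 hit [D]
8: R B6 → L2 hit [D]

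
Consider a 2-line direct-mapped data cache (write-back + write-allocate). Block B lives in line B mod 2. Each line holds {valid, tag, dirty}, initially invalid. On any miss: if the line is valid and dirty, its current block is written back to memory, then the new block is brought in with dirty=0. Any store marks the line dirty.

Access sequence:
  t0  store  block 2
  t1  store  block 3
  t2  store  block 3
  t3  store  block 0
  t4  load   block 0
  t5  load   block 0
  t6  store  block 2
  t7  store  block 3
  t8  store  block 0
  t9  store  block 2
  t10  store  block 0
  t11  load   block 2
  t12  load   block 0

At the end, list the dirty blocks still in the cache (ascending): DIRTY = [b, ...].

DIRTY = [3]

  0 | W B2 → L0 miss [D]
  1 | W B3 → L1 miss [D]
  2 | W B3 → L1 hit [D]
  3 | W B0 → L0 miss wb→B2 [D]
  4 | R B0 → L0 hit [D]
  5 | R B0 → L0 hit [D]
  6 | W B2 → L0 miss wb→B0 [D]
  7 | W B3 → L1 hit [D]
  8 | W B0 → L0 miss wb→B2 [D]
  9 | W B2 → L0 miss wb→B0 [D]
  10 | W B0 → L0 miss wb→B2 [D]
  11 | R B2 → L0 miss wb→B0 [-]
  12 | R B0 → L0 miss [-]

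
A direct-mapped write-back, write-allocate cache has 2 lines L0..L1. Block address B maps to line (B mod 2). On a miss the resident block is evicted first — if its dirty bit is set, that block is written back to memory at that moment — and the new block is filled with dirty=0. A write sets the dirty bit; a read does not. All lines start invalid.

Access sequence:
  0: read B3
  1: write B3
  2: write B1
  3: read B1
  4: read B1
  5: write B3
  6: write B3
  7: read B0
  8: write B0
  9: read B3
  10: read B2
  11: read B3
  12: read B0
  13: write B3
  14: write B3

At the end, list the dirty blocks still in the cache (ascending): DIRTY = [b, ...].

0: R B3 → L1 miss [-]
1: W B3 → L1 hit [D]
2: W B1 → L1 miss wb→B3 [D]
3: R B1 → L1 hit [D]
4: R B1 → L1 hit [D]
5: W B3 → L1 miss wb→B1 [D]
6: W B3 → L1 hit [D]
7: R B0 → L0 miss [-]
8: W B0 → L0 hit [D]
9: R B3 → L1 hit [D]
10: R B2 → L0 miss wb→B0 [-]
11: R B3 → L1 hit [D]
12: R B0 → L0 miss [-]
13: W B3 → L1 hit [D]
14: W B3 → L1 hit [D]

DIRTY = [3]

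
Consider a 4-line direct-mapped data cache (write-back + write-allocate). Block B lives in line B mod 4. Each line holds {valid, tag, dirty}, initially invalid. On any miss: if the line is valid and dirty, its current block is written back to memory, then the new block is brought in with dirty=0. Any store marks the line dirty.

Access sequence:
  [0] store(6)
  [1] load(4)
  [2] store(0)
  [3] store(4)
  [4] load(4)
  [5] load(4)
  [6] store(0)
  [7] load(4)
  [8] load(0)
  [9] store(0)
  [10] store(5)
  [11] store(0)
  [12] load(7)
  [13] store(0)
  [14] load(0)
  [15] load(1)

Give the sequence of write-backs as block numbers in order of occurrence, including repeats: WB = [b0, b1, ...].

WB = [0, 4, 0, 5]

  0 | W B6 → L2 miss [D]
  1 | R B4 → L0 miss [-]
  2 | W B0 → L0 miss [D]
  3 | W B4 → L0 miss wb→B0 [D]
  4 | R B4 → L0 hit [D]
  5 | R B4 → L0 hit [D]
  6 | W B0 → L0 miss wb→B4 [D]
  7 | R B4 → L0 miss wb→B0 [-]
  8 | R B0 → L0 miss [-]
  9 | W B0 → L0 hit [D]
  10 | W B5 → L1 miss [D]
  11 | W B0 → L0 hit [D]
  12 | R B7 → L3 miss [-]
  13 | W B0 → L0 hit [D]
  14 | R B0 → L0 hit [D]
  15 | R B1 → L1 miss wb→B5 [-]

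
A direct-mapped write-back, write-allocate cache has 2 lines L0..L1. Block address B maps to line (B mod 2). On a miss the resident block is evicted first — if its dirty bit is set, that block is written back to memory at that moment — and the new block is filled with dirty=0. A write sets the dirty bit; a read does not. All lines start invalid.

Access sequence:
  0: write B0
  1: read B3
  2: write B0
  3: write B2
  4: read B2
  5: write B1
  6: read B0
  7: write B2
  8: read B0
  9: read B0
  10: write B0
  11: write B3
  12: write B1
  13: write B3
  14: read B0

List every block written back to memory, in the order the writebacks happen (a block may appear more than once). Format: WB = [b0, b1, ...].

WB = [0, 2, 2, 1, 3, 1]

0: W B0 -> L0 miss  d=D]
1: R B3 -> L1 miss  d=-]
2: W B0 -> L0 hit  d=D]
3: W B2 -> L0 miss wb->B0  d=D]
4: R B2 -> L0 hit  d=D]
5: W B1 -> L1 miss  d=D]
6: R B0 -> L0 miss wb->B2  d=-]
7: W B2 -> L0 miss  d=D]
8: R B0 -> L0 miss wb->B2  d=-]
9: R B0 -> L0 hit  d=-]
10: W B0 -> L0 hit  d=D]
11: W B3 -> L1 miss wb->B1  d=D]
12: W B1 -> L1 miss wb->B3  d=D]
13: W B3 -> L1 miss wb->B1  d=D]
14: R B0 -> L0 hit  d=D]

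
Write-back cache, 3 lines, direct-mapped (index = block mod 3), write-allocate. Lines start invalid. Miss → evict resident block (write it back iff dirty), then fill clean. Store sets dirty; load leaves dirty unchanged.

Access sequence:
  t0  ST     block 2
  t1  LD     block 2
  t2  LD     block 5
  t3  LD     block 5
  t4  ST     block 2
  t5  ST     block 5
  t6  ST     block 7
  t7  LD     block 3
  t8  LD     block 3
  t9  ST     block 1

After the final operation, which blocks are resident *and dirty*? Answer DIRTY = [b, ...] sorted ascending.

0: W B2 → L2 miss [D]
1: R B2 → L2 hit [D]
2: R B5 → L2 miss wb→B2 [-]
3: R B5 → L2 hit [-]
4: W B2 → L2 miss [D]
5: W B5 → L2 miss wb→B2 [D]
6: W B7 → L1 miss [D]
7: R B3 → L0 miss [-]
8: R B3 → L0 hit [-]
9: W B1 → L1 miss wb→B7 [D]

DIRTY = [1, 5]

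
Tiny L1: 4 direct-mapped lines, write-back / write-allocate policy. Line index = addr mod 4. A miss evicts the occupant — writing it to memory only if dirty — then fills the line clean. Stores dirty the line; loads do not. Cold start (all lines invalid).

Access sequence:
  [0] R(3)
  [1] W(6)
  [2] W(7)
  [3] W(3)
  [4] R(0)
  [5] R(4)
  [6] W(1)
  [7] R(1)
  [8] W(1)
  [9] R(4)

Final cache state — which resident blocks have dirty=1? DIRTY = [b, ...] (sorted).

DIRTY = [1, 3, 6]

0: R B3 → L3 miss [-]
1: W B6 → L2 miss [D]
2: W B7 → L3 miss [D]
3: W B3 → L3 miss wb→B7 [D]
4: R B0 → L0 miss [-]
5: R B4 → L0 miss [-]
6: W B1 → L1 miss [D]
7: R B1 → L1 hit [D]
8: W B1 → L1 hit [D]
9: R B4 → L0 hit [-]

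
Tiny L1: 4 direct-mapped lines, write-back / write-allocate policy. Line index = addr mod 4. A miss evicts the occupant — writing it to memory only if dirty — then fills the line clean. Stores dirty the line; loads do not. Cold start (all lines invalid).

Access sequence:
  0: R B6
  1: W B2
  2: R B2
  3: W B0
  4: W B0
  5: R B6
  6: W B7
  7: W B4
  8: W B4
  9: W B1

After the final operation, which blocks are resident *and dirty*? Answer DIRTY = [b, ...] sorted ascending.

DIRTY = [1, 4, 7]

  0 | R B6 → L2 miss [-]
  1 | W B2 → L2 miss [D]
  2 | R B2 → L2 hit [D]
  3 | W B0 → L0 miss [D]
  4 | W B0 → L0 hit [D]
  5 | R B6 → L2 miss wb→B2 [-]
  6 | W B7 → L3 miss [D]
  7 | W B4 → L0 miss wb→B0 [D]
  8 | W B4 → L0 hit [D]
  9 | W B1 → L1 miss [D]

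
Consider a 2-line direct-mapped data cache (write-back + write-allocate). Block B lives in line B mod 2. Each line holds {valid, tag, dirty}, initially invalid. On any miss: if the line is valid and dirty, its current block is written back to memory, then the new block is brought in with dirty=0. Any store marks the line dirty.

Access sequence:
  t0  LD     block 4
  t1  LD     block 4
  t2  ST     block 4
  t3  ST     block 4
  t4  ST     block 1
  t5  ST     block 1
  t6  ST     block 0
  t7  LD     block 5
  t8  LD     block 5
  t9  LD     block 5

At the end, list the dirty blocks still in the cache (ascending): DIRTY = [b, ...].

DIRTY = [0]

0: R B4 -> L0 miss  d=-]
1: R B4 -> L0 hit  d=-]
2: W B4 -> L0 hit  d=D]
3: W B4 -> L0 hit  d=D]
4: W B1 -> L1 miss  d=D]
5: W B1 -> L1 hit  d=D]
6: W B0 -> L0 miss wb->B4  d=D]
7: R B5 -> L1 miss wb->B1  d=-]
8: R B5 -> L1 hit  d=-]
9: R B5 -> L1 hit  d=-]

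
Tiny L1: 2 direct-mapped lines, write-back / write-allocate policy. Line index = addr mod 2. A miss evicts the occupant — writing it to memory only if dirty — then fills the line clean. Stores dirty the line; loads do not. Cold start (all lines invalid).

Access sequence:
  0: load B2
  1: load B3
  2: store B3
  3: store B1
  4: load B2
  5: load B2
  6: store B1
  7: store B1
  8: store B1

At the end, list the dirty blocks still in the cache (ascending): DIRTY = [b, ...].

DIRTY = [1]

0: R B2 -> L0 miss  d=-]
1: R B3 -> L1 miss  d=-]
2: W B3 -> L1 hit  d=D]
3: W B1 -> L1 miss wb->B3  d=D]
4: R B2 -> L0 hit  d=-]
5: R B2 -> L0 hit  d=-]
6: W B1 -> L1 hit  d=D]
7: W B1 -> L1 hit  d=D]
8: W B1 -> L1 hit  d=D]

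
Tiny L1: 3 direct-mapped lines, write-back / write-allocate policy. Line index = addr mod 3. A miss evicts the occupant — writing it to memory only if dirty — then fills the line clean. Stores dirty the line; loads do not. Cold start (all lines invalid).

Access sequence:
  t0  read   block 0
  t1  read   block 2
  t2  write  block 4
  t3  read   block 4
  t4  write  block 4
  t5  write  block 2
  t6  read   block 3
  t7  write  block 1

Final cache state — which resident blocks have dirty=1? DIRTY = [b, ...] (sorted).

DIRTY = [1, 2]

0: R B0 -> L0 miss  d=-]
1: R B2 -> L2 miss  d=-]
2: W B4 -> L1 miss  d=D]
3: R B4 -> L1 hit  d=D]
4: W B4 -> L1 hit  d=D]
5: W B2 -> L2 hit  d=D]
6: R B3 -> L0 miss  d=-]
7: W B1 -> L1 miss wb->B4  d=D]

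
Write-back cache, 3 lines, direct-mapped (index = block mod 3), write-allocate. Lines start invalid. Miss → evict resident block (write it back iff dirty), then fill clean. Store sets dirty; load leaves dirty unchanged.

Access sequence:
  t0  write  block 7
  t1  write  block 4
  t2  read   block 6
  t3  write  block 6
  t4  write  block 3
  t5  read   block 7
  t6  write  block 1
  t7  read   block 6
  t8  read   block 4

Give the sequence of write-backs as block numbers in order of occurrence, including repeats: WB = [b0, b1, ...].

WB = [7, 6, 4, 3, 1]

  0 | W B7 → L1 miss [D]
  1 | W B4 → L1 miss wb→B7 [D]
  2 | R B6 → L0 miss [-]
  3 | W B6 → L0 hit [D]
  4 | W B3 → L0 miss wb→B6 [D]
  5 | R B7 → L1 miss wb→B4 [-]
  6 | W B1 → L1 miss [D]
  7 | R B6 → L0 miss wb→B3 [-]
  8 | R B4 → L1 miss wb→B1 [-]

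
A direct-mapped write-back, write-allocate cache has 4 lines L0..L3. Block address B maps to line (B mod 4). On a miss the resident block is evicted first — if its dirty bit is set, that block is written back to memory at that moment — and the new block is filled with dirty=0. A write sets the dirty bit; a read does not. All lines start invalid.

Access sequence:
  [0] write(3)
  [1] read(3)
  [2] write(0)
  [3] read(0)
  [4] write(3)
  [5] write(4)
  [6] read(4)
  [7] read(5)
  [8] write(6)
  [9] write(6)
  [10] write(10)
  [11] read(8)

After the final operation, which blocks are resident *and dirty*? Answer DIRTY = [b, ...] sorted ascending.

0: W B3 -> L3 miss  d=D]
1: R B3 -> L3 hit  d=D]
2: W B0 -> L0 miss  d=D]
3: R B0 -> L0 hit  d=D]
4: W B3 -> L3 hit  d=D]
5: W B4 -> L0 miss wb->B0  d=D]
6: R B4 -> L0 hit  d=D]
7: R B5 -> L1 miss  d=-]
8: W B6 -> L2 miss  d=D]
9: W B6 -> L2 hit  d=D]
10: W B10 -> L2 miss wb->B6  d=D]
11: R B8 -> L0 miss wb->B4  d=-]

DIRTY = [3, 10]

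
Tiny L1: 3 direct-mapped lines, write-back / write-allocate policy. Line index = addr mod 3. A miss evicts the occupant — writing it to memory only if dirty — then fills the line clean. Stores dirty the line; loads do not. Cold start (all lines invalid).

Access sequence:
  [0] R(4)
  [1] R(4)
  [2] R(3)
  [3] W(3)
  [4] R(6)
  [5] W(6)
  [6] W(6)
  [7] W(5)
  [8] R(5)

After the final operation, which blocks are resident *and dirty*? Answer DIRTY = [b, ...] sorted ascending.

  0 | R B4 → L1 miss [-]
  1 | R B4 → L1 hit [-]
  2 | R B3 → L0 miss [-]
  3 | W B3 → L0 hit [D]
  4 | R B6 → L0 miss wb→B3 [-]
  5 | W B6 → L0 hit [D]
  6 | W B6 → L0 hit [D]
  7 | W B5 → L2 miss [D]
  8 | R B5 → L2 hit [D]

DIRTY = [5, 6]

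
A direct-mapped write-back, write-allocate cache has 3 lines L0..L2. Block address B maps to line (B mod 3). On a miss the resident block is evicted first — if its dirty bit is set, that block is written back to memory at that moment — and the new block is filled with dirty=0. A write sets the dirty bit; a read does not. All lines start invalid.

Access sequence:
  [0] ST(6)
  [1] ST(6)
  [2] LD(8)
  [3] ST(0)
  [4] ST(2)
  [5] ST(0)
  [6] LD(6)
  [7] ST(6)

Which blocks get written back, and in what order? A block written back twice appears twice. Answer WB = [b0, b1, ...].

WB = [6, 0]

0: W B6 → L0 miss [D]
1: W B6 → L0 hit [D]
2: R B8 → L2 miss [-]
3: W B0 → L0 miss wb→B6 [D]
4: W B2 → L2 miss [D]
5: W B0 → L0 hit [D]
6: R B6 → L0 miss wb→B0 [-]
7: W B6 → L0 hit [D]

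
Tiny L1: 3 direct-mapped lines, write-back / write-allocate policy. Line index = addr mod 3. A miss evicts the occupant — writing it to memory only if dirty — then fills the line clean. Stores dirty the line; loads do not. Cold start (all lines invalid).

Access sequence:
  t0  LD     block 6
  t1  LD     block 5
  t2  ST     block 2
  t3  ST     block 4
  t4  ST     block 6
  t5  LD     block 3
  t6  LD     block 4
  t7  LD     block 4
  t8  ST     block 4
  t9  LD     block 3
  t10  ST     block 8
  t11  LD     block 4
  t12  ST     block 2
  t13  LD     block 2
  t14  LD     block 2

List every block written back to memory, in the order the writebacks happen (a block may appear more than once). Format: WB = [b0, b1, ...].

WB = [6, 2, 8]

0: R B6 -> L0 miss  d=-]
1: R B5 -> L2 miss  d=-]
2: W B2 -> L2 miss  d=D]
3: W B4 -> L1 miss  d=D]
4: W B6 -> L0 hit  d=D]
5: R B3 -> L0 miss wb->B6  d=-]
6: R B4 -> L1 hit  d=D]
7: R B4 -> L1 hit  d=D]
8: W B4 -> L1 hit  d=D]
9: R B3 -> L0 hit  d=-]
10: W B8 -> L2 miss wb->B2  d=D]
11: R B4 -> L1 hit  d=D]
12: W B2 -> L2 miss wb->B8  d=D]
13: R B2 -> L2 hit  d=D]
14: R B2 -> L2 hit  d=D]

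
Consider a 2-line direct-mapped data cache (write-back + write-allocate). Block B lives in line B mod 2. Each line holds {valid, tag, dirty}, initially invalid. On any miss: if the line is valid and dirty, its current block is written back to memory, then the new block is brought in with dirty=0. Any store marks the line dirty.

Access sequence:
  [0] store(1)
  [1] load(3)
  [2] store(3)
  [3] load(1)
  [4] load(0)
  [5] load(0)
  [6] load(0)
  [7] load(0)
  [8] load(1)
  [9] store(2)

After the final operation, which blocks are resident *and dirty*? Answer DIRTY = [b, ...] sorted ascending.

DIRTY = [2]

0: W B1 -> L1 miss  d=D]
1: R B3 -> L1 miss wb->B1  d=-]
2: W B3 -> L1 hit  d=D]
3: R B1 -> L1 miss wb->B3  d=-]
4: R B0 -> L0 miss  d=-]
5: R B0 -> L0 hit  d=-]
6: R B0 -> L0 hit  d=-]
7: R B0 -> L0 hit  d=-]
8: R B1 -> L1 hit  d=-]
9: W B2 -> L0 miss  d=D]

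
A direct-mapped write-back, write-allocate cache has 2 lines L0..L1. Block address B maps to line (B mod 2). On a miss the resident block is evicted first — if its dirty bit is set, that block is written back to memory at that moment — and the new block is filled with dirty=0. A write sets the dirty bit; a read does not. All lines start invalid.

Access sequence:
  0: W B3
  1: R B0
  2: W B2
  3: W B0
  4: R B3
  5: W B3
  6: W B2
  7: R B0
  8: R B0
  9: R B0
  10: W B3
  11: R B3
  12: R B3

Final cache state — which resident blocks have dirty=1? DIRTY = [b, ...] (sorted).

DIRTY = [3]

0: W B3 → L1 miss [D]
1: R B0 → L0 miss [-]
2: W B2 → L0 miss [D]
3: W B0 → L0 miss wb→B2 [D]
4: R B3 → L1 hit [D]
5: W B3 → L1 hit [D]
6: W B2 → L0 miss wb→B0 [D]
7: R B0 → L0 miss wb→B2 [-]
8: R B0 → L0 hit [-]
9: R B0 → L0 hit [-]
10: W B3 → L1 hit [D]
11: R B3 → L1 hit [D]
12: R B3 → L1 hit [D]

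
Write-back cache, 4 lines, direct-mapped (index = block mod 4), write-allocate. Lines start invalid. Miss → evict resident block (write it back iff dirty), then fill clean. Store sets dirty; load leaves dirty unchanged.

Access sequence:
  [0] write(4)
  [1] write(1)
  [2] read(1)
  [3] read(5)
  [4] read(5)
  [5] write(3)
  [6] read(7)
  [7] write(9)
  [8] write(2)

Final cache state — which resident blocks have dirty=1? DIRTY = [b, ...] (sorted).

0: W B4 -> L0 miss  d=D]
1: W B1 -> L1 miss  d=D]
2: R B1 -> L1 hit  d=D]
3: R B5 -> L1 miss wb->B1  d=-]
4: R B5 -> L1 hit  d=-]
5: W B3 -> L3 miss  d=D]
6: R B7 -> L3 miss wb->B3  d=-]
7: W B9 -> L1 miss  d=D]
8: W B2 -> L2 miss  d=D]

DIRTY = [2, 4, 9]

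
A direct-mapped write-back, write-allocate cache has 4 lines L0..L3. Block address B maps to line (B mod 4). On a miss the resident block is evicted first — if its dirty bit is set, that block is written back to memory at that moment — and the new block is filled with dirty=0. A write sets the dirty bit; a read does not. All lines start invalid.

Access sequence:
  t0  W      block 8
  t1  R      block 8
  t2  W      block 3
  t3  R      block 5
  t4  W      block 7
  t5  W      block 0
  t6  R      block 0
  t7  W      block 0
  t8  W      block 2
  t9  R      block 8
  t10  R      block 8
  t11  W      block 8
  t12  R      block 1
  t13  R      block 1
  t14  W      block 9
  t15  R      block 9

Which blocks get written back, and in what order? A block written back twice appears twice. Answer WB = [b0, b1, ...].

  0 | W B8 → L0 miss [D]
  1 | R B8 → L0 hit [D]
  2 | W B3 → L3 miss [D]
  3 | R B5 → L1 miss [-]
  4 | W B7 → L3 miss wb→B3 [D]
  5 | W B0 → L0 miss wb→B8 [D]
  6 | R B0 → L0 hit [D]
  7 | W B0 → L0 hit [D]
  8 | W B2 → L2 miss [D]
  9 | R B8 → L0 miss wb→B0 [-]
  10 | R B8 → L0 hit [-]
  11 | W B8 → L0 hit [D]
  12 | R B1 → L1 miss [-]
  13 | R B1 → L1 hit [-]
  14 | W B9 → L1 miss [D]
  15 | R B9 → L1 hit [D]

WB = [3, 8, 0]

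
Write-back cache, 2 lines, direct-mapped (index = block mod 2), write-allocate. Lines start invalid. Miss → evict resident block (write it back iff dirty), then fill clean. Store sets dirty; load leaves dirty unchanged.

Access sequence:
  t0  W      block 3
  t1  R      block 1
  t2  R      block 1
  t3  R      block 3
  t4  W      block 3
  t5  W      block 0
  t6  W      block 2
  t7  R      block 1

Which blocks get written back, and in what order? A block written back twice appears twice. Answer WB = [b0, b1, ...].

  0 | W B3 → L1 miss [D]
  1 | R B1 → L1 miss wb→B3 [-]
  2 | R B1 → L1 hit [-]
  3 | R B3 → L1 miss [-]
  4 | W B3 → L1 hit [D]
  5 | W B0 → L0 miss [D]
  6 | W B2 → L0 miss wb→B0 [D]
  7 | R B1 → L1 miss wb→B3 [-]

WB = [3, 0, 3]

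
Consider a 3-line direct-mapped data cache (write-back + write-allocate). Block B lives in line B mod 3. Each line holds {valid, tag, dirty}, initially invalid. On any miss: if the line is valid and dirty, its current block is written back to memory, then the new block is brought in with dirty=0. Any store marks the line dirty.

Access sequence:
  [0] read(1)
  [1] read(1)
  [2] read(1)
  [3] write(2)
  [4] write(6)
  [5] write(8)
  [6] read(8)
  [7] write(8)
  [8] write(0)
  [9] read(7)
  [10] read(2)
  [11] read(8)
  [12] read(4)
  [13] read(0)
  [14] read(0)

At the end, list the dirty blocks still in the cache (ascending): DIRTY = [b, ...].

  0 | R B1 → L1 miss [-]
  1 | R B1 → L1 hit [-]
  2 | R B1 → L1 hit [-]
  3 | W B2 → L2 miss [D]
  4 | W B6 → L0 miss [D]
  5 | W B8 → L2 miss wb→B2 [D]
  6 | R B8 → L2 hit [D]
  7 | W B8 → L2 hit [D]
  8 | W B0 → L0 miss wb→B6 [D]
  9 | R B7 → L1 miss [-]
  10 | R B2 → L2 miss wb→B8 [-]
  11 | R B8 → L2 miss [-]
  12 | R B4 → L1 miss [-]
  13 | R B0 → L0 hit [D]
  14 | R B0 → L0 hit [D]

DIRTY = [0]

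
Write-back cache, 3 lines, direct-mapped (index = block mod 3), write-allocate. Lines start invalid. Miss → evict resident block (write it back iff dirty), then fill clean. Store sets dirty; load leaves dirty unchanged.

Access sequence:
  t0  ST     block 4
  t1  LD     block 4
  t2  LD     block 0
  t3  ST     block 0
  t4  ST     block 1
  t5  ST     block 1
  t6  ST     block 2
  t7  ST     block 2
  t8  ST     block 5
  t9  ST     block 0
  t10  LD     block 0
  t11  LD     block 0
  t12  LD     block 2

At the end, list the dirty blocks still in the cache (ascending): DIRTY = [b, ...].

0: W B4 -> L1 miss  d=D]
1: R B4 -> L1 hit  d=D]
2: R B0 -> L0 miss  d=-]
3: W B0 -> L0 hit  d=D]
4: W B1 -> L1 miss wb->B4  d=D]
5: W B1 -> L1 hit  d=D]
6: W B2 -> L2 miss  d=D]
7: W B2 -> L2 hit  d=D]
8: W B5 -> L2 miss wb->B2  d=D]
9: W B0 -> L0 hit  d=D]
10: R B0 -> L0 hit  d=D]
11: R B0 -> L0 hit  d=D]
12: R B2 -> L2 miss wb->B5  d=-]

DIRTY = [0, 1]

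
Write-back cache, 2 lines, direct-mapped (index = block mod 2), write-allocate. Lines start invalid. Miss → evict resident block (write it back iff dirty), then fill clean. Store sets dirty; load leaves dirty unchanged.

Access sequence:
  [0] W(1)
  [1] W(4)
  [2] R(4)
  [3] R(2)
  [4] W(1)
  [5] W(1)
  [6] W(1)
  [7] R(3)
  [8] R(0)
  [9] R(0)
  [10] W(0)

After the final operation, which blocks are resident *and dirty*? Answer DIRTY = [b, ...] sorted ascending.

DIRTY = [0]

0: W B1 -> L1 miss  d=D]
1: W B4 -> L0 miss  d=D]
2: R B4 -> L0 hit  d=D]
3: R B2 -> L0 miss wb->B4  d=-]
4: W B1 -> L1 hit  d=D]
5: W B1 -> L1 hit  d=D]
6: W B1 -> L1 hit  d=D]
7: R B3 -> L1 miss wb->B1  d=-]
8: R B0 -> L0 miss  d=-]
9: R B0 -> L0 hit  d=-]
10: W B0 -> L0 hit  d=D]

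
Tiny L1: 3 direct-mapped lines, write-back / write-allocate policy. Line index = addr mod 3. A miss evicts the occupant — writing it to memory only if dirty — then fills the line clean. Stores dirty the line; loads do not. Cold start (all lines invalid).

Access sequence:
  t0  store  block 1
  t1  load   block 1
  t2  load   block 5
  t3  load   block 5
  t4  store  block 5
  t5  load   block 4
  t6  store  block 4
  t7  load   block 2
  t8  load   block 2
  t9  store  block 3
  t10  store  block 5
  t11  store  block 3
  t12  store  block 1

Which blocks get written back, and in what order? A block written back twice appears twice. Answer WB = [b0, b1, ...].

WB = [1, 5, 4]

0: W B1 -> L1 miss  d=D]
1: R B1 -> L1 hit  d=D]
2: R B5 -> L2 miss  d=-]
3: R B5 -> L2 hit  d=-]
4: W B5 -> L2 hit  d=D]
5: R B4 -> L1 miss wb->B1  d=-]
6: W B4 -> L1 hit  d=D]
7: R B2 -> L2 miss wb->B5  d=-]
8: R B2 -> L2 hit  d=-]
9: W B3 -> L0 miss  d=D]
10: W B5 -> L2 miss  d=D]
11: W B3 -> L0 hit  d=D]
12: W B1 -> L1 miss wb->B4  d=D]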